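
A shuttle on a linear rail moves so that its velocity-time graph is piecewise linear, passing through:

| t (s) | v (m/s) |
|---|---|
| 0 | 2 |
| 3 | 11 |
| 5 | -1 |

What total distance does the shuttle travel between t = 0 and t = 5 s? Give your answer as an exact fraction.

89/3 m

Distance (not displacement) is the total path length: add the absolute areas under v-t.
0–3 s: |½(2 + 11)(3)| = 19.5 m
3–5 s: v = 0 at t = 29/6 s; triangle areas 121/12 + 1/12 = 61/6 m
Total distance = 89/3 m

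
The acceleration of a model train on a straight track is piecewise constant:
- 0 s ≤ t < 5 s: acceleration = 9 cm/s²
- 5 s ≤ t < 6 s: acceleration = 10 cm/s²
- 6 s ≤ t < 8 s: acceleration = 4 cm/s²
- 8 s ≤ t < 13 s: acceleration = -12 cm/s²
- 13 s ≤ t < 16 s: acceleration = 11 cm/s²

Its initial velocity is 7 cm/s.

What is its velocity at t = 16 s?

43 cm/s

Δv equals the area under the a-t graph; then v = v₀ + Δv.
0–5 s: 9 × 5 = 45 cm/s
5–6 s: 10 × 1 = 10 cm/s
6–8 s: 4 × 2 = 8 cm/s
8–13 s: -12 × 5 = -60 cm/s
13–16 s: 11 × 3 = 33 cm/s
Δv = 36 cm/s, so v(16) = 7 + (36) = 43 cm/s.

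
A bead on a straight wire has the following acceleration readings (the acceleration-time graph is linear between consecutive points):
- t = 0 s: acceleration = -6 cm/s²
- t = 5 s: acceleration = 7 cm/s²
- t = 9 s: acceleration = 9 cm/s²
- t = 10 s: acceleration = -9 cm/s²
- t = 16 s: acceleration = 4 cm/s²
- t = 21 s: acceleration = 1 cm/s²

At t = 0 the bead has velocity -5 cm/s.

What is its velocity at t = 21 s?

27 cm/s

Δv equals the area under the a-t graph; then v = v₀ + Δv.
0–5 s: ½(-6 + 7)(5) = 2.5 cm/s
5–9 s: ½(7 + 9)(4) = 32 cm/s
9–10 s: ½(9 + -9)(1) = 0 cm/s
10–16 s: ½(-9 + 4)(6) = -15 cm/s
16–21 s: ½(4 + 1)(5) = 12.5 cm/s
Δv = 32 cm/s, so v(21) = -5 + (32) = 27 cm/s.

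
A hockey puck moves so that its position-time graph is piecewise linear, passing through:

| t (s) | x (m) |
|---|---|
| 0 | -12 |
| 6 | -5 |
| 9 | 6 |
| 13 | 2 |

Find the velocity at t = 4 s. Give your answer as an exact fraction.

7/6 m/s

Velocity is the slope of the x-t graph on 0–6 s: (-5 − -12)/(6 − 0) = 7/6 m/s.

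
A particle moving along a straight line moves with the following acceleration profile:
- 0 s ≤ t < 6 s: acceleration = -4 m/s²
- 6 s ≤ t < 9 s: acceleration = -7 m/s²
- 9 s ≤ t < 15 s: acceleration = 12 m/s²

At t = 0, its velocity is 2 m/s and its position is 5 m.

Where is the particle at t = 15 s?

On each constant-a segment, Δv = aΔt and Δx = v₀Δt + ½aΔt²; chain segment to segment.
0–6 s: v starts 2 m/s; Δx = 2·6 + ½·-4·6² = -60 m; v ends -22 m/s.
6–9 s: v starts -22 m/s; Δx = -22·3 + ½·-7·3² = -97.5 m; v ends -43 m/s.
9–15 s: v starts -43 m/s; Δx = -43·6 + ½·12·6² = -42 m; v ends 29 m/s.
x(15) = 5 + Σ Δx = -194.5 m.

-194.5 m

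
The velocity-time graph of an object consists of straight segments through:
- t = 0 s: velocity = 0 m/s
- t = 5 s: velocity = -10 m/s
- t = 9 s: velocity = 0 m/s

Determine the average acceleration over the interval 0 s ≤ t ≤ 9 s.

Average acceleration = Δv/Δt = (0 − 0)/(9 − 0) = 0 m/s².

0 m/s²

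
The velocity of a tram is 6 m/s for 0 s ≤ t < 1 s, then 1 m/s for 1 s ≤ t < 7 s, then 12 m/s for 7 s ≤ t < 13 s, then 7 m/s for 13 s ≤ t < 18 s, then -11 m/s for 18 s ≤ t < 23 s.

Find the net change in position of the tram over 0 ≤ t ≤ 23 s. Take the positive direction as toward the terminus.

64 m

Net displacement equals the area under the velocity-time graph (areas below the axis count negative).
0–1 s: 6 × 1 = 6 m
1–7 s: 1 × 6 = 6 m
7–13 s: 12 × 6 = 72 m
13–18 s: 7 × 5 = 35 m
18–23 s: -11 × 5 = -55 m
Net displacement = 64 m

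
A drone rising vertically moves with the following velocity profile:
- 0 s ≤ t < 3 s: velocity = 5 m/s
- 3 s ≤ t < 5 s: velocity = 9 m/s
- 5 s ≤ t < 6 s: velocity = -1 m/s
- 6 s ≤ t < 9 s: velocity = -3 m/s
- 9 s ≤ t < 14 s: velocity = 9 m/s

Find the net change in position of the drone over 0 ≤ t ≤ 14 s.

68 m

Net displacement equals the area under the velocity-time graph (areas below the axis count negative).
0–3 s: 5 × 3 = 15 m
3–5 s: 9 × 2 = 18 m
5–6 s: -1 × 1 = -1 m
6–9 s: -3 × 3 = -9 m
9–14 s: 9 × 5 = 45 m
Net displacement = 68 m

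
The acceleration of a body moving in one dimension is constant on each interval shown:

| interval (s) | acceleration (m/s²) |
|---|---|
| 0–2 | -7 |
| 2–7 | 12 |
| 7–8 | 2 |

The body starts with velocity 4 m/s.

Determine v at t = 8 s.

52 m/s

Δv equals the area under the a-t graph; then v = v₀ + Δv.
0–2 s: -7 × 2 = -14 m/s
2–7 s: 12 × 5 = 60 m/s
7–8 s: 2 × 1 = 2 m/s
Δv = 48 m/s, so v(8) = 4 + (48) = 52 m/s.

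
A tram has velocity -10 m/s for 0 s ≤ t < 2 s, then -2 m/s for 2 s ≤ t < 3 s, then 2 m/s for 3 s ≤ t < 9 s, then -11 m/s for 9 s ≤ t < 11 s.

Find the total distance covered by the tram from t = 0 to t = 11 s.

56 m

Total distance travelled is ∫|v| dt — sum the magnitudes of each area piece.
0–2 s: |-10| × 2 = 20 m
2–3 s: |-2| × 1 = 2 m
3–9 s: |2| × 6 = 12 m
9–11 s: |-11| × 2 = 22 m
Total distance = 56 m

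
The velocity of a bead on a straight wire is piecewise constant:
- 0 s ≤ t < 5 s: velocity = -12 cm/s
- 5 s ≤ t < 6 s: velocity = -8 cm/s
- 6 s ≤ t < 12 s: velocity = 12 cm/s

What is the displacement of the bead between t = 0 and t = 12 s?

4 cm

Displacement is the signed area under the v-t curve.
0–5 s: -12 × 5 = -60 cm
5–6 s: -8 × 1 = -8 cm
6–12 s: 12 × 6 = 72 cm
Net displacement = 4 cm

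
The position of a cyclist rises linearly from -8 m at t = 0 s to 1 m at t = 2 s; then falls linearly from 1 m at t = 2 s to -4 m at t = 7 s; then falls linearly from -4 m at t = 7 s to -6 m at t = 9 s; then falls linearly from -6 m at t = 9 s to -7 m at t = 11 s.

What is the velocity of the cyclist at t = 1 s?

Velocity is the slope of the x-t graph on 0–2 s: (1 − -8)/(2 − 0) = 4.5 m/s.

4.5 m/s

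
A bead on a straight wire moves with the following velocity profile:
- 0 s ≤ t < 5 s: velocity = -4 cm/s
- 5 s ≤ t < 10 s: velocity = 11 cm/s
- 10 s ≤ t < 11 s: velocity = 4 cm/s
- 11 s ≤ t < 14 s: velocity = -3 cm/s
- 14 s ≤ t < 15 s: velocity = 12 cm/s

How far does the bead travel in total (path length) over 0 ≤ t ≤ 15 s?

Distance (not displacement) is the total path length: add the absolute areas under v-t.
0–5 s: |-4| × 5 = 20 cm
5–10 s: |11| × 5 = 55 cm
10–11 s: |4| × 1 = 4 cm
11–14 s: |-3| × 3 = 9 cm
14–15 s: |12| × 1 = 12 cm
Total distance = 100 cm

100 cm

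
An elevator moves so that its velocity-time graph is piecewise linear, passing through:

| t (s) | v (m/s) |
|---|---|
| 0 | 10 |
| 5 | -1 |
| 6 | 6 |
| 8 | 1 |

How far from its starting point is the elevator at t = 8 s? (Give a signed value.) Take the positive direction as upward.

Displacement is the signed area under the v-t curve.
0–5 s: ½(10 + -1)(5) = 22.5 m
5–6 s: ½(-1 + 6)(1) = 2.5 m
6–8 s: ½(6 + 1)(2) = 7 m
Net displacement = 32 m

32 m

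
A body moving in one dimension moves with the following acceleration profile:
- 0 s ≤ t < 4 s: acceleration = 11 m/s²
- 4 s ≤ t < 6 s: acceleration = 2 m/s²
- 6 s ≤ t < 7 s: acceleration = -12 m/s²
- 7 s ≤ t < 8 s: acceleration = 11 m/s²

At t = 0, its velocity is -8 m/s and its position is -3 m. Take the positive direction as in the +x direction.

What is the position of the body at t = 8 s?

196.5 m

On each constant-a segment, Δv = aΔt and Δx = v₀Δt + ½aΔt²; chain segment to segment.
0–4 s: v starts -8 m/s; Δx = -8·4 + ½·11·4² = 56 m; v ends 36 m/s.
4–6 s: v starts 36 m/s; Δx = 36·2 + ½·2·2² = 76 m; v ends 40 m/s.
6–7 s: v starts 40 m/s; Δx = 40·1 + ½·-12·1² = 34 m; v ends 28 m/s.
7–8 s: v starts 28 m/s; Δx = 28·1 + ½·11·1² = 33.5 m; v ends 39 m/s.
x(8) = -3 + Σ Δx = 196.5 m.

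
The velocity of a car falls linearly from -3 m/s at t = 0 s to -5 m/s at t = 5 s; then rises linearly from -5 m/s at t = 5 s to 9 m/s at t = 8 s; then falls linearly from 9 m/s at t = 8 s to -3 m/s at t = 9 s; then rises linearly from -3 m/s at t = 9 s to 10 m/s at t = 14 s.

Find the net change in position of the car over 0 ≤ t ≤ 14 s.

Net displacement equals the area under the velocity-time graph (areas below the axis count negative).
0–5 s: ½(-3 + -5)(5) = -20 m
5–8 s: ½(-5 + 9)(3) = 6 m
8–9 s: ½(9 + -3)(1) = 3 m
9–14 s: ½(-3 + 10)(5) = 17.5 m
Net displacement = 6.5 m

6.5 m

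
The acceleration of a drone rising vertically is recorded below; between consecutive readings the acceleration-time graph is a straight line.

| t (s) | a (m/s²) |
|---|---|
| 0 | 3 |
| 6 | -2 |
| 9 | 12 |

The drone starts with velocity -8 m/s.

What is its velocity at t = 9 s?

10 m/s

Δv equals the area under the a-t graph; then v = v₀ + Δv.
0–6 s: ½(3 + -2)(6) = 3 m/s
6–9 s: ½(-2 + 12)(3) = 15 m/s
Δv = 18 m/s, so v(9) = -8 + (18) = 10 m/s.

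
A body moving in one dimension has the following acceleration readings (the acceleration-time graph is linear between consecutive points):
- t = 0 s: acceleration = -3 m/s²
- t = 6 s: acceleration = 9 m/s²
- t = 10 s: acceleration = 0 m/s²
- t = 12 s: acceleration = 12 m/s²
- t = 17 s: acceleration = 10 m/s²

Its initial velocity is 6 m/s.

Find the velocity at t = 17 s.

109 m/s

Δv equals the area under the a-t graph; then v = v₀ + Δv.
0–6 s: ½(-3 + 9)(6) = 18 m/s
6–10 s: ½(9 + 0)(4) = 18 m/s
10–12 s: ½(0 + 12)(2) = 12 m/s
12–17 s: ½(12 + 10)(5) = 55 m/s
Δv = 103 m/s, so v(17) = 6 + (103) = 109 m/s.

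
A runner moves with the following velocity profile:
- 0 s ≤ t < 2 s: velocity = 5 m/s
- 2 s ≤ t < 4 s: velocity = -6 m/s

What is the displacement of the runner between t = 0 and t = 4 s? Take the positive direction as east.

Net displacement equals the area under the velocity-time graph (areas below the axis count negative).
0–2 s: 5 × 2 = 10 m
2–4 s: -6 × 2 = -12 m
Net displacement = -2 m

-2 m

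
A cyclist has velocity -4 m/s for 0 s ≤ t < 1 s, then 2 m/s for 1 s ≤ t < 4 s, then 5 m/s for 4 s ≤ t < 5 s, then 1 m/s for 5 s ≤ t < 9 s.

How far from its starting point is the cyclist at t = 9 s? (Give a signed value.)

Displacement is the signed area under the v-t curve.
0–1 s: -4 × 1 = -4 m
1–4 s: 2 × 3 = 6 m
4–5 s: 5 × 1 = 5 m
5–9 s: 1 × 4 = 4 m
Net displacement = 11 m

11 m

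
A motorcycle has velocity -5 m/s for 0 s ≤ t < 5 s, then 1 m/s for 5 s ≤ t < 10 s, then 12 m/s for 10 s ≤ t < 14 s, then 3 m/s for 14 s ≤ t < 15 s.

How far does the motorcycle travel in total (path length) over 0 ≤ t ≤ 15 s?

Distance (not displacement) is the total path length: add the absolute areas under v-t.
0–5 s: |-5| × 5 = 25 m
5–10 s: |1| × 5 = 5 m
10–14 s: |12| × 4 = 48 m
14–15 s: |3| × 1 = 3 m
Total distance = 81 m

81 m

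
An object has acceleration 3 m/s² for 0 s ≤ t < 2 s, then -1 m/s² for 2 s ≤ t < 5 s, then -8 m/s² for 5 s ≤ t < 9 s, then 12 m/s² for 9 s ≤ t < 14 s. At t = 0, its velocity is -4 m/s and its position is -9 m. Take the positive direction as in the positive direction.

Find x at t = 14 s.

On each constant-a segment, Δv = aΔt and Δx = v₀Δt + ½aΔt²; chain segment to segment.
0–2 s: v starts -4 m/s; Δx = -4·2 + ½·3·2² = -2 m; v ends 2 m/s.
2–5 s: v starts 2 m/s; Δx = 2·3 + ½·-1·3² = 1.5 m; v ends -1 m/s.
5–9 s: v starts -1 m/s; Δx = -1·4 + ½·-8·4² = -68 m; v ends -33 m/s.
9–14 s: v starts -33 m/s; Δx = -33·5 + ½·12·5² = -15 m; v ends 27 m/s.
x(14) = -9 + Σ Δx = -92.5 m.

-92.5 m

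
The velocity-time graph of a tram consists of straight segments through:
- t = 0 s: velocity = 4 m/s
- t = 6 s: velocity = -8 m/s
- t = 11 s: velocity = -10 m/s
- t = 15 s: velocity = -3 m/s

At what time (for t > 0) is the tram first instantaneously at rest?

v changes sign on 0–6 s (from 4 to -8); the graph is linear there, so v = 0 at t = 0 + (-4)·(6 − 0)/(-8 − 4) = 2 s.

t = 2 s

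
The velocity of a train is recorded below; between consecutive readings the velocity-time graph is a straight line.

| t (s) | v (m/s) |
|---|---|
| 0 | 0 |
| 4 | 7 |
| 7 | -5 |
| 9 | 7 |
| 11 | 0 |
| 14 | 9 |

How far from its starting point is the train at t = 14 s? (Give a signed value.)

39.5 m

Displacement is the signed area under the v-t curve.
0–4 s: ½(0 + 7)(4) = 14 m
4–7 s: ½(7 + -5)(3) = 3 m
7–9 s: ½(-5 + 7)(2) = 2 m
9–11 s: ½(7 + 0)(2) = 7 m
11–14 s: ½(0 + 9)(3) = 13.5 m
Net displacement = 39.5 m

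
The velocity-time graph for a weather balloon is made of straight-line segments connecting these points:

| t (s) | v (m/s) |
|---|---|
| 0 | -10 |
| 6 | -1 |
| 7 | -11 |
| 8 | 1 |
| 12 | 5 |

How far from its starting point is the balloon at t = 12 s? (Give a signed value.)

-32 m

Net displacement equals the area under the velocity-time graph (areas below the axis count negative).
0–6 s: ½(-10 + -1)(6) = -33 m
6–7 s: ½(-1 + -11)(1) = -6 m
7–8 s: ½(-11 + 1)(1) = -5 m
8–12 s: ½(1 + 5)(4) = 12 m
Net displacement = -32 m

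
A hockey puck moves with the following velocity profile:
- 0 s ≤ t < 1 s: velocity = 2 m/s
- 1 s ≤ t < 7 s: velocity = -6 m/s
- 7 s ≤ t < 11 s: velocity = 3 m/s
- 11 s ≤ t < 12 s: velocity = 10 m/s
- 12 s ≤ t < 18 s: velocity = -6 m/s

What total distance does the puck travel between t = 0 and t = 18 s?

Distance (not displacement) is the total path length: add the absolute areas under v-t.
0–1 s: |2| × 1 = 2 m
1–7 s: |-6| × 6 = 36 m
7–11 s: |3| × 4 = 12 m
11–12 s: |10| × 1 = 10 m
12–18 s: |-6| × 6 = 36 m
Total distance = 96 m

96 m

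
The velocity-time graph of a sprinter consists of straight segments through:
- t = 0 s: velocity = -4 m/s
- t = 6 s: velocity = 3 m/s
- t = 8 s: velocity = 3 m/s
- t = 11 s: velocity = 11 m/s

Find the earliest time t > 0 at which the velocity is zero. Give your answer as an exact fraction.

t = 24/7 s

v changes sign on 0–6 s (from -4 to 3); the graph is linear there, so v = 0 at t = 0 + (4)·(6 − 0)/(3 − -4) = 24/7 s.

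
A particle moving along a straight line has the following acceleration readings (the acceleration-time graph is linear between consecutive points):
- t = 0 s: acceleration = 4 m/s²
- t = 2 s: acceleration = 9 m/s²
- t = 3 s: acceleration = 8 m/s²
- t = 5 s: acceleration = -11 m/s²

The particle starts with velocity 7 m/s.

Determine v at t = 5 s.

25.5 m/s

Δv equals the area under the a-t graph; then v = v₀ + Δv.
0–2 s: ½(4 + 9)(2) = 13 m/s
2–3 s: ½(9 + 8)(1) = 8.5 m/s
3–5 s: ½(8 + -11)(2) = -3 m/s
Δv = 18.5 m/s, so v(5) = 7 + (18.5) = 25.5 m/s.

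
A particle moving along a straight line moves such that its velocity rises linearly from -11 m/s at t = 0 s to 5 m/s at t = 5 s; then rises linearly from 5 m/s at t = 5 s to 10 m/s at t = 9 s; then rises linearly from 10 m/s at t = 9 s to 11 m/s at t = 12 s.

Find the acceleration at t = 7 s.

1.25 m/s²

Acceleration is the slope of the v-t graph on 5–9 s: (10 − 5)/(9 − 5) = 1.25 m/s².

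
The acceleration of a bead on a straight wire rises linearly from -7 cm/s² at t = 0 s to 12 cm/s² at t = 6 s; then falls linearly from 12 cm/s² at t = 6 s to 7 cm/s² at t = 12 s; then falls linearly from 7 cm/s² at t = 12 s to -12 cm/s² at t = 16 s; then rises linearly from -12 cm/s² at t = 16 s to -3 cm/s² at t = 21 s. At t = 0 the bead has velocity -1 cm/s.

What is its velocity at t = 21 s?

Δv equals the area under the a-t graph; then v = v₀ + Δv.
0–6 s: ½(-7 + 12)(6) = 15 cm/s
6–12 s: ½(12 + 7)(6) = 57 cm/s
12–16 s: ½(7 + -12)(4) = -10 cm/s
16–21 s: ½(-12 + -3)(5) = -37.5 cm/s
Δv = 24.5 cm/s, so v(21) = -1 + (24.5) = 23.5 cm/s.

23.5 cm/s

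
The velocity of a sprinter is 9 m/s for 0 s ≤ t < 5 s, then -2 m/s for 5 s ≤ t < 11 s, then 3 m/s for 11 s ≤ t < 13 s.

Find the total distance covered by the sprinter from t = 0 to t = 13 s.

Distance (not displacement) is the total path length: add the absolute areas under v-t.
0–5 s: |9| × 5 = 45 m
5–11 s: |-2| × 6 = 12 m
11–13 s: |3| × 2 = 6 m
Total distance = 63 m

63 m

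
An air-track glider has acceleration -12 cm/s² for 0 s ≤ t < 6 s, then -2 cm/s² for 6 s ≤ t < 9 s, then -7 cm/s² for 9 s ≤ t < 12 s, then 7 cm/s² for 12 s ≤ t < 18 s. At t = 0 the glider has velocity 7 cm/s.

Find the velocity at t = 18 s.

-50 cm/s

Δv equals the area under the a-t graph; then v = v₀ + Δv.
0–6 s: -12 × 6 = -72 cm/s
6–9 s: -2 × 3 = -6 cm/s
9–12 s: -7 × 3 = -21 cm/s
12–18 s: 7 × 6 = 42 cm/s
Δv = -57 cm/s, so v(18) = 7 + (-57) = -50 cm/s.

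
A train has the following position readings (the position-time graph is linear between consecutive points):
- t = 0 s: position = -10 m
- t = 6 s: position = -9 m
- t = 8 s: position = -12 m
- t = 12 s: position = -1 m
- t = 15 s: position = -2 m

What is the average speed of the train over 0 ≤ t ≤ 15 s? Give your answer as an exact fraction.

Average speed = (total path length)/(elapsed time); on a piecewise-linear x-t graph the path length is Σ|Δx|.
0–6 s: |Δx| = |-9 − -10| = 1 m
6–8 s: |Δx| = |-12 − -9| = 3 m
8–12 s: |Δx| = |-1 − -12| = 11 m
12–15 s: |Δx| = |-2 − -1| = 1 m
Total path = 16 m; average speed = 16/15 = 16/15 m/s.

16/15 m/s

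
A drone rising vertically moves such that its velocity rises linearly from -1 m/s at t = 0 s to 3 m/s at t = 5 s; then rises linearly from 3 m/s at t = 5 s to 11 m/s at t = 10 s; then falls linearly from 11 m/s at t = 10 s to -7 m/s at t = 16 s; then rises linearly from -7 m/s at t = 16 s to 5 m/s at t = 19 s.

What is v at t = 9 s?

9.4 m/s

On 5–10 s the graph is linear from 3 to 11 m/s: v(9) = 3 + (11 − 3)·(9 − 5)/(10 − 5) = 9.4 m/s.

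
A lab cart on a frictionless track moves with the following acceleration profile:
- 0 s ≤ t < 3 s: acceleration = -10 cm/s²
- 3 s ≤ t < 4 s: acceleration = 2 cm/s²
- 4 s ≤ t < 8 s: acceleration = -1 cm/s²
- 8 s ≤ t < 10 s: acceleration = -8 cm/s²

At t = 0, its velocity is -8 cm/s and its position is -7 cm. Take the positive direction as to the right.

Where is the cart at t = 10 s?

-361 cm

On each constant-a segment, Δv = aΔt and Δx = v₀Δt + ½aΔt²; chain segment to segment.
0–3 s: v starts -8 cm/s; Δx = -8·3 + ½·-10·3² = -69 cm; v ends -38 cm/s.
3–4 s: v starts -38 cm/s; Δx = -38·1 + ½·2·1² = -37 cm; v ends -36 cm/s.
4–8 s: v starts -36 cm/s; Δx = -36·4 + ½·-1·4² = -152 cm; v ends -40 cm/s.
8–10 s: v starts -40 cm/s; Δx = -40·2 + ½·-8·2² = -96 cm; v ends -56 cm/s.
x(10) = -7 + Σ Δx = -361 cm.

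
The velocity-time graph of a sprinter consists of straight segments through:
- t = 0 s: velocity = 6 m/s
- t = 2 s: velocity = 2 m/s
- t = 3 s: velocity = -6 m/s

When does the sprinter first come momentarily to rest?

v changes sign on 2–3 s (from 2 to -6); the graph is linear there, so v = 0 at t = 2 + (-2)·(3 − 2)/(-6 − 2) = 2.25 s.

t = 2.25 s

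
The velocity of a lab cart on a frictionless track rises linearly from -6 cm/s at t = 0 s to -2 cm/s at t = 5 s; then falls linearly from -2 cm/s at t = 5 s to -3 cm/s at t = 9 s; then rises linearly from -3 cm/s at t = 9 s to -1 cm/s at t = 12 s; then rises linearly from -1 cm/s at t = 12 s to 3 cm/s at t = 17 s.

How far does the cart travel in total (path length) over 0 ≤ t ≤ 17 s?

42.25 cm

Total distance travelled is ∫|v| dt — sum the magnitudes of each area piece.
0–5 s: |½(-6 + -2)(5)| = 20 cm
5–9 s: |½(-2 + -3)(4)| = 10 cm
9–12 s: |½(-3 + -1)(3)| = 6 cm
12–17 s: v = 0 at t = 13.25 s; triangle areas 0.625 + 5.625 = 6.25 cm
Total distance = 42.25 cm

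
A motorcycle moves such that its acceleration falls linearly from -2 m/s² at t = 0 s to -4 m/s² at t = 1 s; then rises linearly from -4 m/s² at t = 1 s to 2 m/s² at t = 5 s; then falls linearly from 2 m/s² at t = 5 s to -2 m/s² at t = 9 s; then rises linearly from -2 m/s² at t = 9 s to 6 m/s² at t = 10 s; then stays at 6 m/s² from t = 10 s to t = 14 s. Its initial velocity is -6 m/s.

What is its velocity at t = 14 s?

13 m/s

Δv equals the area under the a-t graph; then v = v₀ + Δv.
0–1 s: ½(-2 + -4)(1) = -3 m/s
1–5 s: ½(-4 + 2)(4) = -4 m/s
5–9 s: ½(2 + -2)(4) = 0 m/s
9–10 s: ½(-2 + 6)(1) = 2 m/s
10–14 s: 6 × 4 = 24 m/s
Δv = 19 m/s, so v(14) = -6 + (19) = 13 m/s.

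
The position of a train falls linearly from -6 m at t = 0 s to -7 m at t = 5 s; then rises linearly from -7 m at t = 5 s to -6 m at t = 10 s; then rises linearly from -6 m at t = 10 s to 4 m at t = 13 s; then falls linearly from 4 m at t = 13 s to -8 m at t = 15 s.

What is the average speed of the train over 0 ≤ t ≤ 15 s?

Average speed = (total path length)/(elapsed time); on a piecewise-linear x-t graph the path length is Σ|Δx|.
0–5 s: |Δx| = |-7 − -6| = 1 m
5–10 s: |Δx| = |-6 − -7| = 1 m
10–13 s: |Δx| = |4 − -6| = 10 m
13–15 s: |Δx| = |-8 − 4| = 12 m
Total path = 24 m; average speed = 24/15 = 1.6 m/s.

1.6 m/s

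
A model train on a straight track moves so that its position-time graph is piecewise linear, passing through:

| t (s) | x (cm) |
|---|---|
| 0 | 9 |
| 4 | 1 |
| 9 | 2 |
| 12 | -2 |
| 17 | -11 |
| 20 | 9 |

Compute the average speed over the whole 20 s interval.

2.1 cm/s

Average speed = (total path length)/(elapsed time); on a piecewise-linear x-t graph the path length is Σ|Δx|.
0–4 s: |Δx| = |1 − 9| = 8 cm
4–9 s: |Δx| = |2 − 1| = 1 cm
9–12 s: |Δx| = |-2 − 2| = 4 cm
12–17 s: |Δx| = |-11 − -2| = 9 cm
17–20 s: |Δx| = |9 − -11| = 20 cm
Total path = 42 cm; average speed = 42/20 = 2.1 cm/s.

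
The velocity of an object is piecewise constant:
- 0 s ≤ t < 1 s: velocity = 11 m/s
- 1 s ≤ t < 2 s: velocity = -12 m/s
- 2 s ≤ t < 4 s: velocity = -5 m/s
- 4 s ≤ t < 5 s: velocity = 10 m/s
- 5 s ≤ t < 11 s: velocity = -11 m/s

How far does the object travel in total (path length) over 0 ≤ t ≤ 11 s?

Distance (not displacement) is the total path length: add the absolute areas under v-t.
0–1 s: |11| × 1 = 11 m
1–2 s: |-12| × 1 = 12 m
2–4 s: |-5| × 2 = 10 m
4–5 s: |10| × 1 = 10 m
5–11 s: |-11| × 6 = 66 m
Total distance = 109 m

109 m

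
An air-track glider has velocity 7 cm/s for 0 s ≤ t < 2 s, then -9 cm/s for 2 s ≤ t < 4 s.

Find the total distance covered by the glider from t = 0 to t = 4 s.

Total distance travelled is ∫|v| dt — sum the magnitudes of each area piece.
0–2 s: |7| × 2 = 14 cm
2–4 s: |-9| × 2 = 18 cm
Total distance = 32 cm

32 cm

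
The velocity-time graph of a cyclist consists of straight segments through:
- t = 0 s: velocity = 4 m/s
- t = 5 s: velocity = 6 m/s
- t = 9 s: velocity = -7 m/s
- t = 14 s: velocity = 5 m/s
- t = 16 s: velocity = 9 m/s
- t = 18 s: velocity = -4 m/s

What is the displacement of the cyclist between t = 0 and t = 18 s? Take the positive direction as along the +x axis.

37 m

Net displacement equals the area under the velocity-time graph (areas below the axis count negative).
0–5 s: ½(4 + 6)(5) = 25 m
5–9 s: ½(6 + -7)(4) = -2 m
9–14 s: ½(-7 + 5)(5) = -5 m
14–16 s: ½(5 + 9)(2) = 14 m
16–18 s: ½(9 + -4)(2) = 5 m
Net displacement = 37 m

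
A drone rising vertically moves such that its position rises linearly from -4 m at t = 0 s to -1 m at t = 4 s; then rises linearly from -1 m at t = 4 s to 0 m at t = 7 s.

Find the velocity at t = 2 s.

0.75 m/s

Velocity is the slope of the x-t graph on 0–4 s: (-1 − -4)/(4 − 0) = 0.75 m/s.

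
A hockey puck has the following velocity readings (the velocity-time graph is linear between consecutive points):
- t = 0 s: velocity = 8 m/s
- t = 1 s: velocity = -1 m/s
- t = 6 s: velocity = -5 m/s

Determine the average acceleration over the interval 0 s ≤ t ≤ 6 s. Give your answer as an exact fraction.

Average acceleration = Δv/Δt = (-5 − 8)/(6 − 0) = -13/6 m/s².

-13/6 m/s²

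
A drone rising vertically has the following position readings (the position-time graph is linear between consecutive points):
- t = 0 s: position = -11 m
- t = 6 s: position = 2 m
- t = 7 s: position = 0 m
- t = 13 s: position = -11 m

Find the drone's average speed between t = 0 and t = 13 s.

Average speed = (total path length)/(elapsed time); on a piecewise-linear x-t graph the path length is Σ|Δx|.
0–6 s: |Δx| = |2 − -11| = 13 m
6–7 s: |Δx| = |0 − 2| = 2 m
7–13 s: |Δx| = |-11 − 0| = 11 m
Total path = 26 m; average speed = 26/13 = 2 m/s.

2 m/s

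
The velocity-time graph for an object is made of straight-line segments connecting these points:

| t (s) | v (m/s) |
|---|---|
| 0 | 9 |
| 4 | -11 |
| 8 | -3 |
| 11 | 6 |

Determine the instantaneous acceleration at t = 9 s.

3 m/s²

Acceleration is the slope of the v-t graph on 8–11 s: (6 − -3)/(11 − 8) = 3 m/s².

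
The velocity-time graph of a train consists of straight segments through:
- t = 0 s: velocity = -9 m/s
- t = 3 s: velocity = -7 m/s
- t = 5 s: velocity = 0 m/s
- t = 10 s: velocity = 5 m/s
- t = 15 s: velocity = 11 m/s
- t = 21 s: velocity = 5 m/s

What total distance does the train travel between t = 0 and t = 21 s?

131.5 m

Distance (not displacement) is the total path length: add the absolute areas under v-t.
0–3 s: |½(-9 + -7)(3)| = 24 m
3–5 s: |½(-7 + 0)(2)| = 7 m
5–10 s: |½(0 + 5)(5)| = 12.5 m
10–15 s: |½(5 + 11)(5)| = 40 m
15–21 s: |½(11 + 5)(6)| = 48 m
Total distance = 131.5 m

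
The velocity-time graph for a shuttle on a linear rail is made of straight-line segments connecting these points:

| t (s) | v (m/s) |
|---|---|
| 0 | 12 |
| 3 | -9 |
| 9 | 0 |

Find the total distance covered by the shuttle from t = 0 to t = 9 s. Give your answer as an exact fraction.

Total distance travelled is ∫|v| dt — sum the magnitudes of each area piece.
0–3 s: v = 0 at t = 12/7 s; triangle areas 72/7 + 81/14 = 225/14 m
3–9 s: |½(-9 + 0)(6)| = 27 m
Total distance = 603/14 m

603/14 m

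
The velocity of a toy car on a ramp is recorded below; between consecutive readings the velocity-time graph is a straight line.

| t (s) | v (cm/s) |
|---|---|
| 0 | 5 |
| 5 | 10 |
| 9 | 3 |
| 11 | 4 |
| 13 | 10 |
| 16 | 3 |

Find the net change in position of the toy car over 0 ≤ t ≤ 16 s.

Displacement is the signed area under the v-t curve.
0–5 s: ½(5 + 10)(5) = 37.5 cm
5–9 s: ½(10 + 3)(4) = 26 cm
9–11 s: ½(3 + 4)(2) = 7 cm
11–13 s: ½(4 + 10)(2) = 14 cm
13–16 s: ½(10 + 3)(3) = 19.5 cm
Net displacement = 104 cm

104 cm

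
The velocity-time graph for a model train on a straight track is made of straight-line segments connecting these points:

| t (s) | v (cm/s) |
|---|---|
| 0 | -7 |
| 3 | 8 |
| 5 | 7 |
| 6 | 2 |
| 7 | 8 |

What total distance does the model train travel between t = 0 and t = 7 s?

Distance (not displacement) is the total path length: add the absolute areas under v-t.
0–3 s: v = 0 at t = 1.4 s; triangle areas 4.9 + 6.4 = 11.3 cm
3–5 s: |½(8 + 7)(2)| = 15 cm
5–6 s: |½(7 + 2)(1)| = 4.5 cm
6–7 s: |½(2 + 8)(1)| = 5 cm
Total distance = 35.8 cm

35.8 cm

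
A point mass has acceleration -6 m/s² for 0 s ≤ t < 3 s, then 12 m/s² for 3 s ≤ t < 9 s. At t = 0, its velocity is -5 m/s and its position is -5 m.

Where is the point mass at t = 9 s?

On each constant-a segment, Δv = aΔt and Δx = v₀Δt + ½aΔt²; chain segment to segment.
0–3 s: v starts -5 m/s; Δx = -5·3 + ½·-6·3² = -42 m; v ends -23 m/s.
3–9 s: v starts -23 m/s; Δx = -23·6 + ½·12·6² = 78 m; v ends 49 m/s.
x(9) = -5 + Σ Δx = 31 m.

31 m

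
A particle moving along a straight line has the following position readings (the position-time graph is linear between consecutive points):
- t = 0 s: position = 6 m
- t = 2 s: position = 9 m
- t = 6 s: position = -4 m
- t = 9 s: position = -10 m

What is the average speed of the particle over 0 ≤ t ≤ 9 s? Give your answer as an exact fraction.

Average speed = (total path length)/(elapsed time); on a piecewise-linear x-t graph the path length is Σ|Δx|.
0–2 s: |Δx| = |9 − 6| = 3 m
2–6 s: |Δx| = |-4 − 9| = 13 m
6–9 s: |Δx| = |-10 − -4| = 6 m
Total path = 22 m; average speed = 22/9 = 22/9 m/s.

22/9 m/s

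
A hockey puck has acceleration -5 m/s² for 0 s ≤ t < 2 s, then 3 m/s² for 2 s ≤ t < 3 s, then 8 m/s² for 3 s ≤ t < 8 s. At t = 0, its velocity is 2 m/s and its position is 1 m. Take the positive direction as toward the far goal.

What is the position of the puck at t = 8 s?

63.5 m

On each constant-a segment, Δv = aΔt and Δx = v₀Δt + ½aΔt²; chain segment to segment.
0–2 s: v starts 2 m/s; Δx = 2·2 + ½·-5·2² = -6 m; v ends -8 m/s.
2–3 s: v starts -8 m/s; Δx = -8·1 + ½·3·1² = -6.5 m; v ends -5 m/s.
3–8 s: v starts -5 m/s; Δx = -5·5 + ½·8·5² = 75 m; v ends 35 m/s.
x(8) = 1 + Σ Δx = 63.5 m.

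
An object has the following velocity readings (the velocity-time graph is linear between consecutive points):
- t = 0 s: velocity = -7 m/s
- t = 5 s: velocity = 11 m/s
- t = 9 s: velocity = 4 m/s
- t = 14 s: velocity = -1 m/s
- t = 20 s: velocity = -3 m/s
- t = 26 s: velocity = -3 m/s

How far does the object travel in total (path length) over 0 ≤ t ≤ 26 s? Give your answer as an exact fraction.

829/9 m

Total distance travelled is ∫|v| dt — sum the magnitudes of each area piece.
0–5 s: v = 0 at t = 35/18 s; triangle areas 245/36 + 605/36 = 425/18 m
5–9 s: |½(11 + 4)(4)| = 30 m
9–14 s: v = 0 at t = 13 s; triangle areas 8 + 0.5 = 8.5 m
14–20 s: |½(-1 + -3)(6)| = 12 m
20–26 s: |-3| × 6 = 18 m
Total distance = 829/9 m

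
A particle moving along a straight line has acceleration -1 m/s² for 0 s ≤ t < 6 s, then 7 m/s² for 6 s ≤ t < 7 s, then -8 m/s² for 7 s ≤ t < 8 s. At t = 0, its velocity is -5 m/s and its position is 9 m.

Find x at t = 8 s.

On each constant-a segment, Δv = aΔt and Δx = v₀Δt + ½aΔt²; chain segment to segment.
0–6 s: v starts -5 m/s; Δx = -5·6 + ½·-1·6² = -48 m; v ends -11 m/s.
6–7 s: v starts -11 m/s; Δx = -11·1 + ½·7·1² = -7.5 m; v ends -4 m/s.
7–8 s: v starts -4 m/s; Δx = -4·1 + ½·-8·1² = -8 m; v ends -12 m/s.
x(8) = 9 + Σ Δx = -54.5 m.

-54.5 m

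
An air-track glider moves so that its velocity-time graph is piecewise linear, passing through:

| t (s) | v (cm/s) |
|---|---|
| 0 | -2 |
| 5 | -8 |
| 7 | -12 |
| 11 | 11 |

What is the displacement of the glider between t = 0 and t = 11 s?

Net displacement equals the area under the velocity-time graph (areas below the axis count negative).
0–5 s: ½(-2 + -8)(5) = -25 cm
5–7 s: ½(-8 + -12)(2) = -20 cm
7–11 s: ½(-12 + 11)(4) = -2 cm
Net displacement = -47 cm

-47 cm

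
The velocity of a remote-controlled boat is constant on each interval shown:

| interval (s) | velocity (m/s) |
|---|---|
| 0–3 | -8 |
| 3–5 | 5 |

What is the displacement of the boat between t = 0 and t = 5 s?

-14 m

Net displacement equals the area under the velocity-time graph (areas below the axis count negative).
0–3 s: -8 × 3 = -24 m
3–5 s: 5 × 2 = 10 m
Net displacement = -14 m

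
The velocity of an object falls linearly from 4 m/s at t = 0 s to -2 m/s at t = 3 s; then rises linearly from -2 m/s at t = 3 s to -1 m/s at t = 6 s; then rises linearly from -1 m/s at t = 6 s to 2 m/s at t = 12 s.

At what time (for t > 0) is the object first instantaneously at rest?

t = 2 s

v changes sign on 0–3 s (from 4 to -2); the graph is linear there, so v = 0 at t = 0 + (-4)·(3 − 0)/(-2 − 4) = 2 s.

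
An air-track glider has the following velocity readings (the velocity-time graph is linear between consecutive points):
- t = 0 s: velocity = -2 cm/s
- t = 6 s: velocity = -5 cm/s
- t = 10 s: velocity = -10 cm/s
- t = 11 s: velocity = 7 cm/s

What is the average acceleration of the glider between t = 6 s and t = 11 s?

2.4 cm/s²

Average acceleration = Δv/Δt = (7 − -5)/(11 − 6) = 2.4 cm/s².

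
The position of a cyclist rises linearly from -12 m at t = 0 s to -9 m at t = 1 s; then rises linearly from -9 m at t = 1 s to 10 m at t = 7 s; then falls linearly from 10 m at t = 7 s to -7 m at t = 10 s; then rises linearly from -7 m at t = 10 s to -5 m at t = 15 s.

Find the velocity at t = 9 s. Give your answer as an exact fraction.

-17/3 m/s

Velocity is the slope of the x-t graph on 7–10 s: (-7 − 10)/(10 − 7) = -17/3 m/s.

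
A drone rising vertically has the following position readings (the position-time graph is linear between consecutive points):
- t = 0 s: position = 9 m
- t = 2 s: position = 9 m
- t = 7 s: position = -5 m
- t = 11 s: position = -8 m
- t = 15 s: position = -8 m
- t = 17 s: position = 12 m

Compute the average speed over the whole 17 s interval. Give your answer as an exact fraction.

37/17 m/s

Average speed = (total path length)/(elapsed time); on a piecewise-linear x-t graph the path length is Σ|Δx|.
0–2 s: |Δx| = |9 − 9| = 0 m
2–7 s: |Δx| = |-5 − 9| = 14 m
7–11 s: |Δx| = |-8 − -5| = 3 m
11–15 s: |Δx| = |-8 − -8| = 0 m
15–17 s: |Δx| = |12 − -8| = 20 m
Total path = 37 m; average speed = 37/17 = 37/17 m/s.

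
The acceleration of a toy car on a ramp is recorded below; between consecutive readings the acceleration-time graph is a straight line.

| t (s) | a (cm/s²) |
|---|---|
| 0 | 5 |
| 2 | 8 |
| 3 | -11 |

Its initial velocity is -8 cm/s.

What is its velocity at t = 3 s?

3.5 cm/s

Δv equals the area under the a-t graph; then v = v₀ + Δv.
0–2 s: ½(5 + 8)(2) = 13 cm/s
2–3 s: ½(8 + -11)(1) = -1.5 cm/s
Δv = 11.5 cm/s, so v(3) = -8 + (11.5) = 3.5 cm/s.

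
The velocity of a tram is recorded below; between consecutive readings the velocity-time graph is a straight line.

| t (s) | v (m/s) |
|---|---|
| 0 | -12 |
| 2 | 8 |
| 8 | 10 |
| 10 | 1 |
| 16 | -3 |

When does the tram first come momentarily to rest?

t = 1.2 s

v changes sign on 0–2 s (from -12 to 8); the graph is linear there, so v = 0 at t = 0 + (12)·(2 − 0)/(8 − -12) = 1.2 s.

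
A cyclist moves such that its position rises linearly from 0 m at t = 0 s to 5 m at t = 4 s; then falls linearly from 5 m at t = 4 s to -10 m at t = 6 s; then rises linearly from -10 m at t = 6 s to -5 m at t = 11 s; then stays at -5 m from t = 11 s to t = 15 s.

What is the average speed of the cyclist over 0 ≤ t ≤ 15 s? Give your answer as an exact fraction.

5/3 m/s

Average speed = (total path length)/(elapsed time); on a piecewise-linear x-t graph the path length is Σ|Δx|.
0–4 s: |Δx| = |5 − 0| = 5 m
4–6 s: |Δx| = |-10 − 5| = 15 m
6–11 s: |Δx| = |-5 − -10| = 5 m
11–15 s: |Δx| = |-5 − -5| = 0 m
Total path = 25 m; average speed = 25/15 = 5/3 m/s.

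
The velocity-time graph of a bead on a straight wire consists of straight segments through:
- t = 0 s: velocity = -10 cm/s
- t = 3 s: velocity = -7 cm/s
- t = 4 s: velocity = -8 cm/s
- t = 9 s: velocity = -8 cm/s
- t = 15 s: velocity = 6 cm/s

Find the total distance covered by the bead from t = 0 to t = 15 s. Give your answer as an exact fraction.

661/7 cm

Total distance travelled is ∫|v| dt — sum the magnitudes of each area piece.
0–3 s: |½(-10 + -7)(3)| = 25.5 cm
3–4 s: |½(-7 + -8)(1)| = 7.5 cm
4–9 s: |-8| × 5 = 40 cm
9–15 s: v = 0 at t = 87/7 s; triangle areas 96/7 + 54/7 = 150/7 cm
Total distance = 661/7 cm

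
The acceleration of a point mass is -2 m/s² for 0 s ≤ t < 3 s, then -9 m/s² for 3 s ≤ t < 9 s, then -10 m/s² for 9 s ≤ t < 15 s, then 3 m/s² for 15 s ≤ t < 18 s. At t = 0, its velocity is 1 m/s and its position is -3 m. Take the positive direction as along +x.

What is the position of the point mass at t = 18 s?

On each constant-a segment, Δv = aΔt and Δx = v₀Δt + ½aΔt²; chain segment to segment.
0–3 s: v starts 1 m/s; Δx = 1·3 + ½·-2·3² = -6 m; v ends -5 m/s.
3–9 s: v starts -5 m/s; Δx = -5·6 + ½·-9·6² = -192 m; v ends -59 m/s.
9–15 s: v starts -59 m/s; Δx = -59·6 + ½·-10·6² = -534 m; v ends -119 m/s.
15–18 s: v starts -119 m/s; Δx = -119·3 + ½·3·3² = -343.5 m; v ends -110 m/s.
x(18) = -3 + Σ Δx = -1078.5 m.

-1078.5 m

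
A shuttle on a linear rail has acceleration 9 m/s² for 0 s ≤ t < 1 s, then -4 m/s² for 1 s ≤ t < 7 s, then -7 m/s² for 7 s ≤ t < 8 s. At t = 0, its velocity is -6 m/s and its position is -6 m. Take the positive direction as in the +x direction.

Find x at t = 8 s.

-86 m

On each constant-a segment, Δv = aΔt and Δx = v₀Δt + ½aΔt²; chain segment to segment.
0–1 s: v starts -6 m/s; Δx = -6·1 + ½·9·1² = -1.5 m; v ends 3 m/s.
1–7 s: v starts 3 m/s; Δx = 3·6 + ½·-4·6² = -54 m; v ends -21 m/s.
7–8 s: v starts -21 m/s; Δx = -21·1 + ½·-7·1² = -24.5 m; v ends -28 m/s.
x(8) = -6 + Σ Δx = -86 m.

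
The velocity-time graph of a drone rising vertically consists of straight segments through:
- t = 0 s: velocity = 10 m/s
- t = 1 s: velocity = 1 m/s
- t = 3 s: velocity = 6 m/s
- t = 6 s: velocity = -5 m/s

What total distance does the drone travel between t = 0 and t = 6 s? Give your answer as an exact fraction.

Total distance travelled is ∫|v| dt — sum the magnitudes of each area piece.
0–1 s: |½(10 + 1)(1)| = 5.5 m
1–3 s: |½(1 + 6)(2)| = 7 m
3–6 s: v = 0 at t = 51/11 s; triangle areas 54/11 + 75/22 = 183/22 m
Total distance = 229/11 m

229/11 m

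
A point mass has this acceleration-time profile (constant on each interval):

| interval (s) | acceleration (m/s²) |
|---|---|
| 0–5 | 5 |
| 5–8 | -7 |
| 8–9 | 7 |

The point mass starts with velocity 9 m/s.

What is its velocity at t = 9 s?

20 m/s

Δv equals the area under the a-t graph; then v = v₀ + Δv.
0–5 s: 5 × 5 = 25 m/s
5–8 s: -7 × 3 = -21 m/s
8–9 s: 7 × 1 = 7 m/s
Δv = 11 m/s, so v(9) = 9 + (11) = 20 m/s.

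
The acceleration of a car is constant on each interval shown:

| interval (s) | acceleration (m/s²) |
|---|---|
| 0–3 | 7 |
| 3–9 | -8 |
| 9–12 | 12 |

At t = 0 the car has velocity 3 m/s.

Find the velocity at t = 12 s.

12 m/s

Δv equals the area under the a-t graph; then v = v₀ + Δv.
0–3 s: 7 × 3 = 21 m/s
3–9 s: -8 × 6 = -48 m/s
9–12 s: 12 × 3 = 36 m/s
Δv = 9 m/s, so v(12) = 3 + (9) = 12 m/s.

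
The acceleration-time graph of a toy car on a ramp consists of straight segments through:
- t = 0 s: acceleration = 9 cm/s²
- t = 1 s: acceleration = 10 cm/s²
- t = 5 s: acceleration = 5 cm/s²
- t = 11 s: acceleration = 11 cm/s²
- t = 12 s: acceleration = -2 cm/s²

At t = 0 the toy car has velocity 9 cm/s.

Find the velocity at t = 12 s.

Δv equals the area under the a-t graph; then v = v₀ + Δv.
0–1 s: ½(9 + 10)(1) = 9.5 cm/s
1–5 s: ½(10 + 5)(4) = 30 cm/s
5–11 s: ½(5 + 11)(6) = 48 cm/s
11–12 s: ½(11 + -2)(1) = 4.5 cm/s
Δv = 92 cm/s, so v(12) = 9 + (92) = 101 cm/s.

101 cm/s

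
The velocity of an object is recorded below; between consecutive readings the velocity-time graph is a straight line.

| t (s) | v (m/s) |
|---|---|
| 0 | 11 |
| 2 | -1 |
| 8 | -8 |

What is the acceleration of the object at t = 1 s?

-6 m/s²

Acceleration is the slope of the v-t graph on 0–2 s: (-1 − 11)/(2 − 0) = -6 m/s².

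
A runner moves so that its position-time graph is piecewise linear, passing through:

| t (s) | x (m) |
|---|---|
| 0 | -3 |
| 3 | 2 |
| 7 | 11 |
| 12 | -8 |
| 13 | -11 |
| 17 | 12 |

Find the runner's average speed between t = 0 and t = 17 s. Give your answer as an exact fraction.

59/17 m/s

Average speed = (total path length)/(elapsed time); on a piecewise-linear x-t graph the path length is Σ|Δx|.
0–3 s: |Δx| = |2 − -3| = 5 m
3–7 s: |Δx| = |11 − 2| = 9 m
7–12 s: |Δx| = |-8 − 11| = 19 m
12–13 s: |Δx| = |-11 − -8| = 3 m
13–17 s: |Δx| = |12 − -11| = 23 m
Total path = 59 m; average speed = 59/17 = 59/17 m/s.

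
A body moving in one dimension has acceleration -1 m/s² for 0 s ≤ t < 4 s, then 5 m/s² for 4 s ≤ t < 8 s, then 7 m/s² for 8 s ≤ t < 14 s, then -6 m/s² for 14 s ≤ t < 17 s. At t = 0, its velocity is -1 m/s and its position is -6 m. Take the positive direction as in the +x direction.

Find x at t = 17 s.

On each constant-a segment, Δv = aΔt and Δx = v₀Δt + ½aΔt²; chain segment to segment.
0–4 s: v starts -1 m/s; Δx = -1·4 + ½·-1·4² = -12 m; v ends -5 m/s.
4–8 s: v starts -5 m/s; Δx = -5·4 + ½·5·4² = 20 m; v ends 15 m/s.
8–14 s: v starts 15 m/s; Δx = 15·6 + ½·7·6² = 216 m; v ends 57 m/s.
14–17 s: v starts 57 m/s; Δx = 57·3 + ½·-6·3² = 144 m; v ends 39 m/s.
x(17) = -6 + Σ Δx = 362 m.

362 m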